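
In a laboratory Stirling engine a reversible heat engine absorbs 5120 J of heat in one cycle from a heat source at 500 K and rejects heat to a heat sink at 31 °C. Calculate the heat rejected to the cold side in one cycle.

T_C = 31 °C → 31 + 273.15 = 304.15 K.
η_rev = 1 − T_C/T_H = 1 − 304.15/500.00 = 0.3917.
For a reversible cycle Q_C/Q_H = T_C/T_H, so Q_C = 5120 × 304.15/500.00 = 3114 J.

Q_C ≈ 3114 J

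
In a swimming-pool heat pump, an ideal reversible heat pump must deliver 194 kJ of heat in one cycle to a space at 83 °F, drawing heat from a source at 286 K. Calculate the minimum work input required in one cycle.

T_H = 83 °F → (83 − 32) × 5/9 = 28.33 °C = 301.48 K.
Reversible heating COP: COP_HP = T_H/(T_H − T_C) = 301.48/15.48 = 19.4715.
W = Q_H/COP_HP = 194/19.4715 = 9.96 kJ.

W_in ≈ 9.96 kJ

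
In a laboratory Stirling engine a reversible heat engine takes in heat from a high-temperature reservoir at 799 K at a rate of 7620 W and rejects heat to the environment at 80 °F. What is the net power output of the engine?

Ẇ ≈ 4760 W

T_C = 80 °F → (80 − 32) × 5/9 = 26.67 °C = 299.82 K.
η_rev = 1 − T_C/T_H = 1 − 299.82/799.00 = 0.6248.
W = η·Q_H = 0.6248 × 7620 = 4760 W.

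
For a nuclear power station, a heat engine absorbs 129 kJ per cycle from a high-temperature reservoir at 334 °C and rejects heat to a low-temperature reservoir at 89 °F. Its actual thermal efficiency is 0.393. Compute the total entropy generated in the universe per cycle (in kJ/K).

ΔS_univ ≈ 0.0444 kJ/K

T_H = 334 °C → 334 + 273.15 = 607.15 K.
T_C = 89 °F → (89 − 32) × 5/9 = 31.67 °C = 304.82 K.
W = η·Q_H = 0.393 × 129 = 50.70 kJ, so Q_C = Q_H − W = 78.30 kJ.
Reservoir entropy changes: ΔS_H = −Q_H/T_H = −129/607.15 = -0.2125 kJ/K and ΔS_C = +Q_C/T_C = 78.30/304.82 = 0.2569 kJ/K.
ΔS_univ = −Q_H/T_H + Q_C/T_C = 0.0444 kJ/K (> 0, since η = 0.393 < η_Carnot = 0.498).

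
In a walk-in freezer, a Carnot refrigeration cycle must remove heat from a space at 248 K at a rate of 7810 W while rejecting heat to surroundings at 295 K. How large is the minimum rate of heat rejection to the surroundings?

For a reversible cycle Q_H/Q_C = T_H/T_C, so Q_H = Q_C·T_H/T_C = 7810 × 295.00/248.00 = 9290 W.

Q̇_H ≈ 9290 W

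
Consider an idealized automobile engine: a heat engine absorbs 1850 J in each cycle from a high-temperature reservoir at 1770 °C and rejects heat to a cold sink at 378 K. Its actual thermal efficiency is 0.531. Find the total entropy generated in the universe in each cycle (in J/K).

T_H = 1770 °C → 1770 + 273.15 = 2043.15 K.
W = η·Q_H = 0.531 × 1850 = 982.4 J, so Q_C = Q_H − W = 867.6 J.
Reservoir entropy changes: ΔS_H = −Q_H/T_H = −1850/2043.15 = -0.9055 J/K and ΔS_C = +Q_C/T_C = 867.6/378.00 = 2.295 J/K.
ΔS_univ = −Q_H/T_H + Q_C/T_C = 1.39 J/K (> 0, since η = 0.531 < η_Carnot = 0.815).

ΔS_univ ≈ 1.39 J/K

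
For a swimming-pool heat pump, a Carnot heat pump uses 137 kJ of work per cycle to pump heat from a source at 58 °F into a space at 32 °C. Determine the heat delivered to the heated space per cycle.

T_H = 32 °C → 32 + 273.15 = 305.15 K.
T_C = 58 °F → (58 − 32) × 5/9 = 14.44 °C = 287.59 K.
For a reversible heat pump, COP_HP = T_H/(T_H − T_C) = 305.15/17.56 = 17.3820.
Q_H = COP_HP · W = 17.3820 × 137 = 2380 kJ.

Q_H ≈ 2380 kJ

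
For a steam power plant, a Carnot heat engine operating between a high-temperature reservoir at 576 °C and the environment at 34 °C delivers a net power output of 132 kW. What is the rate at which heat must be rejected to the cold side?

Q̇_C ≈ 74.8 kW

T_H = 576 °C → 576 + 273.15 = 849.15 K.
T_C = 34 °C → 34 + 273.15 = 307.15 K.
Since the cycle is reversible, η = 1 − T_C/T_H = 1 − 307.15/849.15 = 0.6383.
Since Q_C/Q_H = T_C/T_H and Q_H = W/η, Q_C = W·T_C/(T_H − T_C) = 132 × 307.15/542.00 = 74.8 kW.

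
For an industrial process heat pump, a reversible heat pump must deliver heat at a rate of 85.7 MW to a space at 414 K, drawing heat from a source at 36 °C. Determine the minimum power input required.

T_C = 36 °C → 36 + 273.15 = 309.15 K.
The Carnot heat-pump COP is COP_HP = T_H/(T_H − T_C) = 414.00/104.85 = 3.9485.
W = Q_H/COP_HP = 85.7/3.9485 = 21.7 MW.

Ẇ_in ≈ 21.7 MW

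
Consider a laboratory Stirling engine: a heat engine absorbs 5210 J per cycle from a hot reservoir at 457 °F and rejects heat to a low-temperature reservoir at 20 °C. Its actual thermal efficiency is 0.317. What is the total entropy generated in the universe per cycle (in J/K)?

T_H = 457 °F → (457 − 32) × 5/9 = 236.11 °C = 509.26 K.
T_C = 20 °C → 20 + 273.15 = 293.15 K.
W = η·Q_H = 0.317 × 5210 = 1652 J, so Q_C = Q_H − W = 3558 J.
Reservoir entropy changes: ΔS_H = −Q_H/T_H = −5210/509.26 = -10.23 J/K and ΔS_C = +Q_C/T_C = 3558/293.15 = 12.14 J/K.
ΔS_univ = −Q_H/T_H + Q_C/T_C = 1.91 J/K (> 0, since η = 0.317 < η_Carnot = 0.424).

ΔS_univ ≈ 1.91 J/K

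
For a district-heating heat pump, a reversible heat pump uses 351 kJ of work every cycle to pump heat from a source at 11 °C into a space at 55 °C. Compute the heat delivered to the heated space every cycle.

T_H = 55 °C → 55 + 273.15 = 328.15 K.
T_C = 11 °C → 11 + 273.15 = 284.15 K.
Reversible heating COP: COP_HP = T_H/(T_H − T_C) = 328.15/44.00 = 7.4580.
Q_H = COP_HP · W = 7.4580 × 351 = 2620 kJ.

Q_H ≈ 2620 kJ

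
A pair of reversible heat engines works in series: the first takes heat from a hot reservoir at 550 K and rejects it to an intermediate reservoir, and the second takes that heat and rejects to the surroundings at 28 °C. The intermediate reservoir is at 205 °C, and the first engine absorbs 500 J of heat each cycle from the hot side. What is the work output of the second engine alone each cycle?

W₂ ≈ 160.9 J

T_C = 28 °C → 28 + 273.15 = 301.15 K.
T_m = 205 °C → 205 + 273.15 = 478.15 K.
Heat entering the second stage: Q_m = Q_H·(T_m/T_H) = 500 × 478.15/550.00 = 434.7 J.
Second-stage efficiency η₂ = 1 − T_C/T_m = 1 − 301.15/478.15 = 0.3702, so W₂ = η₂·Q_m = 160.9 J.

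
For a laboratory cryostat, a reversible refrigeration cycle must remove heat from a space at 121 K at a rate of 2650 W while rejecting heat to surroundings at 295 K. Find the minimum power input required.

Ẇ_in ≈ 3811 W

COP_R = T_C/(T_H − T_C) = 121.00/174.00 = 0.6954.
W = Q_C/COP_R = 2650/0.6954 = 3811 W.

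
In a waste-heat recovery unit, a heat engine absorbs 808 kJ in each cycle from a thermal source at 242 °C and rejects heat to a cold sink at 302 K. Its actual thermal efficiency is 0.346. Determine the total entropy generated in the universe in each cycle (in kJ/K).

ΔS_univ ≈ 0.1813 kJ/K

T_H = 242 °C → 242 + 273.15 = 515.15 K.
W = η·Q_H = 0.346 × 808 = 279.6 kJ, so Q_C = Q_H − W = 528.4 kJ.
The hot reservoir loses entropy Q_H/T_H = 808/515.15 = 1.568 kJ/K; the cold reservoir gains Q_C/T_C = 528.4/302.00 = 1.750 kJ/K.
ΔS_univ = −Q_H/T_H + Q_C/T_C = 0.1813 kJ/K (> 0, since η = 0.346 < η_Carnot = 0.414).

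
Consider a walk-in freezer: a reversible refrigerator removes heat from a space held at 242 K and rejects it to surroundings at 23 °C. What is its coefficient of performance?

T_H = 23 °C → 23 + 273.15 = 296.15 K.
The reversible coefficient of performance is COP_R = T_C/(T_H − T_C) = 242.00/(296.15 − 242.00) = 4.47.

COP_R ≈ 4.47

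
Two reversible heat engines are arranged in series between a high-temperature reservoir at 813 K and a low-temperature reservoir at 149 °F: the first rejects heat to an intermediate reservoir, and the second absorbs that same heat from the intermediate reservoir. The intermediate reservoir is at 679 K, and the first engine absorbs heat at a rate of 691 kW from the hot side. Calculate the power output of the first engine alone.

Ẇ₁ ≈ 113.9 kW

T_C = 149 °F → (149 − 32) × 5/9 = 65.00 °C = 338.15 K.
First-stage efficiency η₁ = 1 − T_m/T_H = 1 − 679.00/813.00 = 0.1648.
W₁ = η₁·Q_H = 0.1648 × 691 = 113.9 kW.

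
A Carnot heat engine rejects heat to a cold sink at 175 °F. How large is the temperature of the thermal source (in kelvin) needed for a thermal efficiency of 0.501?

T_H ≈ 707 K

T_C = 175 °F → (175 − 32) × 5/9 = 79.44 °C = 352.59 K.
From η = 1 − T_C/T_H, solving for T_H gives T_H = T_C/(1 − η) = 352.59/(1 − 0.501) = 707 K.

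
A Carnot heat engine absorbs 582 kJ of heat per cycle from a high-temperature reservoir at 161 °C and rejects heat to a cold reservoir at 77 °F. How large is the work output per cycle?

T_H = 161 °C → 161 + 273.15 = 434.15 K.
T_C = 77 °F → (77 − 32) × 5/9 = 25.00 °C = 298.15 K.
The Carnot efficiency is η = 1 − T_C/T_H = 1 − 298.15/434.15 = 0.3133.
W = η·Q_H = 0.3133 × 582 = 182 kJ.

W ≈ 182 kJ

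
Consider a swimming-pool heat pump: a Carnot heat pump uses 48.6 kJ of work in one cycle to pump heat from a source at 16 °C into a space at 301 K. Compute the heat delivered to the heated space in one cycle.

T_C = 16 °C → 16 + 273.15 = 289.15 K.
For a reversible heat pump, COP_HP = T_H/(T_H − T_C) = 301.00/11.85 = 25.4008.
Q_H = COP_HP · W = 25.4008 × 48.6 = 1230 kJ.

Q_H ≈ 1230 kJ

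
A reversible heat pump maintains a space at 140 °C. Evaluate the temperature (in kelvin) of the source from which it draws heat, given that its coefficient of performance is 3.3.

T_C ≈ 288.0 K

T_H = 140 °C → 140 + 273.15 = 413.15 K.
COP_HP = T_H/(T_H − T_C) ⇒ T_C = T_H·(COP_HP − 1)/COP_HP = 413.15 × (3.3 − 1)/3.3 = 288.0 K.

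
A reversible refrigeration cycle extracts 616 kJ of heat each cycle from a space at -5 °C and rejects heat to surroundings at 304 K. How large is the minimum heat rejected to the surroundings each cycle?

T_C = -5 °C → -5 + 273.15 = 268.15 K.
For a reversible cycle Q_H/Q_C = T_H/T_C, so Q_H = Q_C·T_H/T_C = 616 × 304.00/268.15 = 698 kJ.

Q_H ≈ 698 kJ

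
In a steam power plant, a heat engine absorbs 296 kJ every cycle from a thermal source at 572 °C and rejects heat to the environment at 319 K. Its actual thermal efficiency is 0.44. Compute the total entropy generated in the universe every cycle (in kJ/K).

ΔS_univ ≈ 0.1694 kJ/K

T_H = 572 °C → 572 + 273.15 = 845.15 K.
W = η·Q_H = 0.44 × 296 = 130.2 kJ, so Q_C = Q_H − W = 165.8 kJ.
The hot reservoir loses entropy Q_H/T_H = 296/845.15 = 0.3502 kJ/K; the cold reservoir gains Q_C/T_C = 165.8/319.00 = 0.5196 kJ/K.
ΔS_univ = −Q_H/T_H + Q_C/T_C = 0.1694 kJ/K (> 0, since η = 0.44 < η_Carnot = 0.623).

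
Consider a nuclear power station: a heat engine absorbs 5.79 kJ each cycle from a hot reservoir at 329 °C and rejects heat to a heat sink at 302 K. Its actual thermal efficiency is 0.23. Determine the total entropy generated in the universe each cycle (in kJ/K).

ΔS_univ ≈ 0.00515 kJ/K

T_H = 329 °C → 329 + 273.15 = 602.15 K.
W = η·Q_H = 0.23 × 5.79 = 1.332 kJ, so Q_C = Q_H − W = 4.458 kJ.
Entropy balance on the reservoirs: −Q_H/T_H = -0.009616 kJ/K, +Q_C/T_C = 0.01476 kJ/K.
ΔS_univ = −Q_H/T_H + Q_C/T_C = 0.00515 kJ/K (> 0, since η = 0.23 < η_Carnot = 0.498).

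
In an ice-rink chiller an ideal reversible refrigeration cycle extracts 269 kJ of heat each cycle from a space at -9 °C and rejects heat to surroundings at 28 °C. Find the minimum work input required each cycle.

W_in ≈ 37.7 kJ

T_H = 28 °C → 28 + 273.15 = 301.15 K.
T_C = -9 °C → -9 + 273.15 = 264.15 K.
COP_R = T_C/(T_H − T_C) = 264.15/37.00 = 7.1392.
W = Q_C/COP_R = 269/7.1392 = 37.7 kJ.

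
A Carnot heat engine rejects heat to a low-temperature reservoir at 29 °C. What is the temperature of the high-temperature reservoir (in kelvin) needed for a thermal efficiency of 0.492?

T_C = 29 °C → 29 + 273.15 = 302.15 K.
From η = 1 − T_C/T_H, solving for T_H gives T_H = T_C/(1 − η) = 302.15/(1 − 0.492) = 595 K.

T_H ≈ 595 K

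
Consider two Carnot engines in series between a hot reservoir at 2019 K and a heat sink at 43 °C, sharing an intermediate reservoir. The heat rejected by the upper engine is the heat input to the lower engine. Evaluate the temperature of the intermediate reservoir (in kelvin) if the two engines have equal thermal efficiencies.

T_C = 43 °C → 43 + 273.15 = 316.15 K.
Equal efficiencies require 1 − T_m/T_H = 1 − T_C/T_m, i.e. T_m/T_H = T_C/T_m, so T_m = √(T_H·T_C) = √(2019.00 × 316.15) = 798.9 K.

T_m ≈ 798.9 K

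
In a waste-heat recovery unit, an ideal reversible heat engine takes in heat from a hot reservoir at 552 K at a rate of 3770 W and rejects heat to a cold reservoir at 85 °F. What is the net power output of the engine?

Ẇ ≈ 1700 W

T_C = 85 °F → (85 − 32) × 5/9 = 29.44 °C = 302.59 K.
η_rev = 1 − T_C/T_H = 1 − 302.59/552.00 = 0.4518.
W = η·Q_H = 0.4518 × 3770 = 1700 W.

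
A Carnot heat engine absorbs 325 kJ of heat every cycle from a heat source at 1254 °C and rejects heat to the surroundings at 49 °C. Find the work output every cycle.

W ≈ 256 kJ

T_H = 1254 °C → 1254 + 273.15 = 1527.15 K.
T_C = 49 °C → 49 + 273.15 = 322.15 K.
Since the cycle is reversible, η = 1 − T_C/T_H = 1 − 322.15/1527.15 = 0.7891.
W = η·Q_H = 0.7891 × 325 = 256 kJ.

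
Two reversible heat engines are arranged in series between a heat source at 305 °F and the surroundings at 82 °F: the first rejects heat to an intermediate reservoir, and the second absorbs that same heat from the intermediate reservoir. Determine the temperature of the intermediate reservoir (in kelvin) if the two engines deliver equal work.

T_H = 305 °F → (305 − 32) × 5/9 = 151.67 °C = 424.82 K.
T_C = 82 °F → (82 − 32) × 5/9 = 27.78 °C = 300.93 K.
For reversible stages Q_m = Q_H·(T_m/T_H). Setting W₁ = Q_H(1 − T_m/T_H) equal to W₂ = Q_m(1 − T_C/T_m) = Q_H·(T_m − T_C)/T_H gives T_H − T_m = T_m − T_C, so T_m = (T_H + T_C)/2 = (424.82 + 300.93)/2 = 362.9 K.

T_m ≈ 362.9 K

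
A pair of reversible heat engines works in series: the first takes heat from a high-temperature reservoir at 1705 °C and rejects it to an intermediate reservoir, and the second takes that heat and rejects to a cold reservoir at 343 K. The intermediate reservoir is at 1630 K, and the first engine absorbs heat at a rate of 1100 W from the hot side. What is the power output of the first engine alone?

Ẇ₁ ≈ 193.6 W

T_H = 1705 °C → 1705 + 273.15 = 1978.15 K.
First-stage efficiency η₁ = 1 − T_m/T_H = 1 − 1630.00/1978.15 = 0.1760.
W₁ = η₁·Q_H = 0.1760 × 1100 = 193.6 W.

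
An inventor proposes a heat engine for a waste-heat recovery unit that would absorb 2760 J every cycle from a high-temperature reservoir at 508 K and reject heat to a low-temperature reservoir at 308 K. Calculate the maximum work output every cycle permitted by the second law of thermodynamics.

The second-law ceiling is the Carnot efficiency, η_max = 1 − T_C/T_H = 1 − 308.00/508.00 = 0.3937.
W_max = η_max · Q_H = 0.3937 × 2760 = 1090 J.

W_max ≈ 1090 J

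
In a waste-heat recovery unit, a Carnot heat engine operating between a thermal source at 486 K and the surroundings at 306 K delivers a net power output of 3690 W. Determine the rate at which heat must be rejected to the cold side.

Since the cycle is reversible, η = 1 − T_C/T_H = 1 − 306.00/486.00 = 0.3704.
Since Q_C/Q_H = T_C/T_H and Q_H = W/η, Q_C = W·T_C/(T_H − T_C) = 3690 × 306.00/180.00 = 6270 W.

Q̇_C ≈ 6270 W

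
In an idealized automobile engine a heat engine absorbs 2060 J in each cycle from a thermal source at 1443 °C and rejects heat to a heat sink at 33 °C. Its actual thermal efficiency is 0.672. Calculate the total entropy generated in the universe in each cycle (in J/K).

T_H = 1443 °C → 1443 + 273.15 = 1716.15 K.
T_C = 33 °C → 33 + 273.15 = 306.15 K.
W = η·Q_H = 0.672 × 2060 = 1384 J, so Q_C = Q_H − W = 675.7 J.
The hot reservoir loses entropy Q_H/T_H = 2060/1716.15 = 1.200 J/K; the cold reservoir gains Q_C/T_C = 675.7/306.15 = 2.207 J/K.
ΔS_univ = −Q_H/T_H + Q_C/T_C = 1.01 J/K (> 0, since η = 0.672 < η_Carnot = 0.822).

ΔS_univ ≈ 1.01 J/K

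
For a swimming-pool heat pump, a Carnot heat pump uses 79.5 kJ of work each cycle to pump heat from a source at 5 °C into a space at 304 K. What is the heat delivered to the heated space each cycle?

Q_H ≈ 935 kJ

T_C = 5 °C → 5 + 273.15 = 278.15 K.
Reversible heating COP: COP_HP = T_H/(T_H − T_C) = 304.00/25.85 = 11.7602.
Q_H = COP_HP · W = 11.7602 × 79.5 = 935 kJ.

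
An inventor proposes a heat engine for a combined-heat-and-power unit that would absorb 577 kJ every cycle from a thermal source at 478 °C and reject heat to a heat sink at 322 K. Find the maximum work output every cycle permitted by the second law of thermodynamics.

T_H = 478 °C → 478 + 273.15 = 751.15 K.
The second-law ceiling is the Carnot efficiency, η_max = 1 − T_C/T_H = 1 − 322.00/751.15 = 0.5713.
W_max = η_max · Q_H = 0.5713 × 577 = 329.7 kJ.

W_max ≈ 329.7 kJ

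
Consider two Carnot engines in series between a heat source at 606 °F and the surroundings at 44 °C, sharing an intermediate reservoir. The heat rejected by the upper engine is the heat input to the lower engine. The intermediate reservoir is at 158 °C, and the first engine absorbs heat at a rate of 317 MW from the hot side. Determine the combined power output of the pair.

T_H = 606 °F → (606 − 32) × 5/9 = 318.89 °C = 592.04 K.
T_C = 44 °C → 44 + 273.15 = 317.15 K.
Two reversible stages in series are equivalent to a single Carnot engine between T_H and T_C, so η_total = 1 − T_C/T_H = 1 − 317.15/592.04 = 0.4643.
W_total = η_total · Q_H = 0.4643 × 317 = 147.2 MW.

Ẇ_total ≈ 147.2 MW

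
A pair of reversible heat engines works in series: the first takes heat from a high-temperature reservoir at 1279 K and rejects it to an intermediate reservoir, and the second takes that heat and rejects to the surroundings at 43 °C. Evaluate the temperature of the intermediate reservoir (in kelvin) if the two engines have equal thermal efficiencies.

T_C = 43 °C → 43 + 273.15 = 316.15 K.
Equal efficiencies require 1 − T_m/T_H = 1 − T_C/T_m, i.e. T_m/T_H = T_C/T_m, so T_m = √(T_H·T_C) = √(1279.00 × 316.15) = 635.9 K.

T_m ≈ 635.9 K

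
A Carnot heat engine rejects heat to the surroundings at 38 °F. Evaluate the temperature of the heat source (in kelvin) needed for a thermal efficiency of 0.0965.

T_C = 38 °F → (38 − 32) × 5/9 = 3.33 °C = 276.48 K.
From η = 1 − T_C/T_H, solving for T_H gives T_H = T_C/(1 − η) = 276.48/(1 − 0.0965) = 306 K.

T_H ≈ 306 K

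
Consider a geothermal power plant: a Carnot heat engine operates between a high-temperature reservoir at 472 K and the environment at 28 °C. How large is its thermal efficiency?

η ≈ 0.362

T_C = 28 °C → 28 + 273.15 = 301.15 K.
For a reversible engine, η = 1 − T_C/T_H = 1 − 301.15/472.00 = 0.362.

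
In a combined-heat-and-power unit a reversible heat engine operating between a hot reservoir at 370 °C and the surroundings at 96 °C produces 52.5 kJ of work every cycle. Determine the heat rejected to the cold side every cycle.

Q_C ≈ 70.7 kJ

T_H = 370 °C → 370 + 273.15 = 643.15 K.
T_C = 96 °C → 96 + 273.15 = 369.15 K.
For a reversible engine, η = 1 − T_C/T_H = 1 − 369.15/643.15 = 0.4260.
Since Q_C/Q_H = T_C/T_H and Q_H = W/η, Q_C = W·T_C/(T_H − T_C) = 52.5 × 369.15/274.00 = 70.7 kJ.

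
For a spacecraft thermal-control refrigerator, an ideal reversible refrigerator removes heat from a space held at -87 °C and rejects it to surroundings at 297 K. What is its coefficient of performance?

T_C = -87 °C → -87 + 273.15 = 186.15 K.
Carnot COP: COP_R = T_C/(T_H − T_C) = 186.15/(297.00 − 186.15) = 1.68.

COP_R ≈ 1.68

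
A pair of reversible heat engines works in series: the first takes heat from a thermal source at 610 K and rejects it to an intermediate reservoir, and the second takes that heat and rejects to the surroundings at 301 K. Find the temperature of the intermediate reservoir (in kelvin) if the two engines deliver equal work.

For reversible stages Q_m = Q_H·(T_m/T_H). Setting W₁ = Q_H(1 − T_m/T_H) equal to W₂ = Q_m(1 − T_C/T_m) = Q_H·(T_m − T_C)/T_H gives T_H − T_m = T_m − T_C, so T_m = (T_H + T_C)/2 = (610.00 + 301.00)/2 = 455.5 K.

T_m ≈ 455.5 K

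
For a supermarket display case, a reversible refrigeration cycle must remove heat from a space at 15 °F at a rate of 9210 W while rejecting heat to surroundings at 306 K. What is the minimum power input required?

Ẇ_in ≈ 1480 W

T_C = 15 °F → (15 − 32) × 5/9 = -9.44 °C = 263.71 K.
For a reversible refrigerator, COP_R = T_C/(T_H − T_C) = 263.71/42.29 = 6.2350.
W = Q_C/COP_R = 9210/6.2350 = 1480 W.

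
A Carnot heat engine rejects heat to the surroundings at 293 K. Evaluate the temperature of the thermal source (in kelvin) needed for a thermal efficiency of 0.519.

From η = 1 − T_C/T_H, solving for T_H gives T_H = T_C/(1 − η) = 293.00/(1 − 0.519) = 609 K.

T_H ≈ 609 K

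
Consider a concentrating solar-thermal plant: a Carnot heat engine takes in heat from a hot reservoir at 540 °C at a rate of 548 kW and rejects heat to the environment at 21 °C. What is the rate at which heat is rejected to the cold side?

Q̇_C ≈ 198 kW

T_H = 540 °C → 540 + 273.15 = 813.15 K.
T_C = 21 °C → 21 + 273.15 = 294.15 K.
The Carnot efficiency is η = 1 − T_C/T_H = 1 − 294.15/813.15 = 0.6383.
For a reversible cycle Q_C/Q_H = T_C/T_H, so Q_C = 548 × 294.15/813.15 = 198 kW.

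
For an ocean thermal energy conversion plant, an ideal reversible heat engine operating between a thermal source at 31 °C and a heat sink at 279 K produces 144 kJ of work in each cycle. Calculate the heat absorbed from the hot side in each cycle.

Q_H ≈ 1740 kJ

T_H = 31 °C → 31 + 273.15 = 304.15 K.
η_rev = 1 − T_C/T_H = 1 − 279.00/304.15 = 0.0827.
Q_H = W/η = 144/0.0827 = 1740 kJ.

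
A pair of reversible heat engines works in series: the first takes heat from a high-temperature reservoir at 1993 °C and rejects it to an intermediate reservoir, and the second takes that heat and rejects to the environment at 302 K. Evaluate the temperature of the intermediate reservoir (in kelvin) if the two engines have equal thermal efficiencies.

T_m ≈ 827 K

T_H = 1993 °C → 1993 + 273.15 = 2266.15 K.
Equal efficiencies require 1 − T_m/T_H = 1 − T_C/T_m, i.e. T_m/T_H = T_C/T_m, so T_m = √(T_H·T_C) = √(2266.15 × 302.00) = 827 K.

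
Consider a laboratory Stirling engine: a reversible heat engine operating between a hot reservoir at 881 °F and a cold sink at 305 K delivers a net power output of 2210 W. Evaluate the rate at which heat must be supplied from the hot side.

T_H = 881 °F → (881 − 32) × 5/9 = 471.67 °C = 744.82 K.
For a reversible engine, η = 1 − T_C/T_H = 1 − 305.00/744.82 = 0.5905.
Q_H = W/η = 2210/0.5905 = 3740 W.

Q̇_H ≈ 3740 W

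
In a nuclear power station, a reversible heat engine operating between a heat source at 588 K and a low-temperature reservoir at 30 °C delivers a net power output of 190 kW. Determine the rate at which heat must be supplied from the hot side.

T_C = 30 °C → 30 + 273.15 = 303.15 K.
Since the cycle is reversible, η = 1 − T_C/T_H = 1 − 303.15/588.00 = 0.4844.
Q_H = W/η = 190/0.4844 = 392 kW.

Q̇_H ≈ 392 kW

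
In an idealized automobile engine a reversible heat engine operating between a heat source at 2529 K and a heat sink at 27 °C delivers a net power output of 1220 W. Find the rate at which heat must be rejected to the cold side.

Q̇_C ≈ 164 W

T_C = 27 °C → 27 + 273.15 = 300.15 K.
Carnot efficiency: η = 1 − T_C/T_H = 1 − 300.15/2529.00 = 0.8813.
Since Q_C/Q_H = T_C/T_H and Q_H = W/η, Q_C = W·T_C/(T_H − T_C) = 1220 × 300.15/2228.85 = 164 W.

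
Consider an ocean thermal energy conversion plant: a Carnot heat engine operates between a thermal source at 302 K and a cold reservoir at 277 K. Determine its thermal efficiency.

η ≈ 0.0828

Since the cycle is reversible, η = 1 − T_C/T_H = 1 − 277.00/302.00 = 0.0828.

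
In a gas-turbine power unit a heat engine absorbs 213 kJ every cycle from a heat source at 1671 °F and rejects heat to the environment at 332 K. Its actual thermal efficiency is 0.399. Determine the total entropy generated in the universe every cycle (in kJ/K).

T_H = 1671 °F → (1671 − 32) × 5/9 = 910.56 °C = 1183.71 K.
W = η·Q_H = 0.399 × 213 = 84.99 kJ, so Q_C = Q_H − W = 128.0 kJ.
The hot reservoir loses entropy Q_H/T_H = 213/1183.71 = 0.1799 kJ/K; the cold reservoir gains Q_C/T_C = 128.0/332.00 = 0.3856 kJ/K.
ΔS_univ = −Q_H/T_H + Q_C/T_C = 0.2056 kJ/K (> 0, since η = 0.399 < η_Carnot = 0.720).

ΔS_univ ≈ 0.2056 kJ/K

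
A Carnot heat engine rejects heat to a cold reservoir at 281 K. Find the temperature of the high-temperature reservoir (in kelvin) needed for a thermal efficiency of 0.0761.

From η = 1 − T_C/T_H, solving for T_H gives T_H = T_C/(1 − η) = 281.00/(1 − 0.0761) = 304.1 K.

T_H ≈ 304.1 K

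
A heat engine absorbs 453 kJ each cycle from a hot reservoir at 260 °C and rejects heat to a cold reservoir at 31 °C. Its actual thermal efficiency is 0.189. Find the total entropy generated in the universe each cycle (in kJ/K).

T_H = 260 °C → 260 + 273.15 = 533.15 K.
T_C = 31 °C → 31 + 273.15 = 304.15 K.
W = η·Q_H = 0.189 × 453 = 85.62 kJ, so Q_C = Q_H − W = 367.4 kJ.
Reservoir entropy changes: ΔS_H = −Q_H/T_H = −453/533.15 = -0.8497 kJ/K and ΔS_C = +Q_C/T_C = 367.4/304.15 = 1.208 kJ/K.
ΔS_univ = −Q_H/T_H + Q_C/T_C = 0.358 kJ/K (> 0, since η = 0.189 < η_Carnot = 0.430).

ΔS_univ ≈ 0.358 kJ/K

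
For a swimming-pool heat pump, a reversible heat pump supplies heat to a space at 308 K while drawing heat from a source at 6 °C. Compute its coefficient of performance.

T_C = 6 °C → 6 + 273.15 = 279.15 K.
Reversible heating COP: COP_HP = T_H/(T_H − T_C) = 308.00/(308.00 − 279.15) = 10.7.

COP_HP ≈ 10.7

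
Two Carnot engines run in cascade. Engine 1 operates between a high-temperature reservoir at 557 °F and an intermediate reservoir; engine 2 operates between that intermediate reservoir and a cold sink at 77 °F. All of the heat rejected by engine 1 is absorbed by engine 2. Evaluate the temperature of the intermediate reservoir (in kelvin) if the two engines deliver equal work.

T_H = 557 °F → (557 − 32) × 5/9 = 291.67 °C = 564.82 K.
T_C = 77 °F → (77 − 32) × 5/9 = 25.00 °C = 298.15 K.
For reversible stages Q_m = Q_H·(T_m/T_H). Setting W₁ = Q_H(1 − T_m/T_H) equal to W₂ = Q_m(1 − T_C/T_m) = Q_H·(T_m − T_C)/T_H gives T_H − T_m = T_m − T_C, so T_m = (T_H + T_C)/2 = (564.82 + 298.15)/2 = 431.5 K.

T_m ≈ 431.5 K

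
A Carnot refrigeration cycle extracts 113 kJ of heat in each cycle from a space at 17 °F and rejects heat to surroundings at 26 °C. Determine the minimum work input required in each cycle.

W_in ≈ 14.65 kJ

T_H = 26 °C → 26 + 273.15 = 299.15 K.
T_C = 17 °F → (17 − 32) × 5/9 = -8.33 °C = 264.82 K.
COP_R = T_C/(T_H − T_C) = 264.82/34.33 = 7.7131.
W = Q_C/COP_R = 113/7.7131 = 14.65 kJ.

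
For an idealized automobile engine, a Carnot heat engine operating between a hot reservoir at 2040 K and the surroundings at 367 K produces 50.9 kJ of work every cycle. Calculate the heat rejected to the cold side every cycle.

Carnot efficiency: η = 1 − T_C/T_H = 1 − 367.00/2040.00 = 0.8201.
Since Q_C/Q_H = T_C/T_H and Q_H = W/η, Q_C = W·T_C/(T_H − T_C) = 50.9 × 367.00/1673.00 = 11.2 kJ.

Q_C ≈ 11.2 kJ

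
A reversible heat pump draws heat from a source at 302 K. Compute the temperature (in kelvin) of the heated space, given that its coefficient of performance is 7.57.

COP_HP = T_H/(T_H − T_C) ⇒ T_H = T_C·COP_HP/(COP_HP − 1) = 302.00 × 7.57/(7.57 − 1) = 348 K.

T_H ≈ 348 K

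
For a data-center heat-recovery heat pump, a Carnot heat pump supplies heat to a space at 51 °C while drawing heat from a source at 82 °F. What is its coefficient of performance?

COP_HP ≈ 14.0

T_H = 51 °C → 51 + 273.15 = 324.15 K.
T_C = 82 °F → (82 − 32) × 5/9 = 27.78 °C = 300.93 K.
COP_HP = T_H/(T_H − T_C) = 324.15/(324.15 − 300.93) = 14.0.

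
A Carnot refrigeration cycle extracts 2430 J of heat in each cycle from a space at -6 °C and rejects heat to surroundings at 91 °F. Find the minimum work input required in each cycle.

T_H = 91 °F → (91 − 32) × 5/9 = 32.78 °C = 305.93 K.
T_C = -6 °C → -6 + 273.15 = 267.15 K.
The reversible coefficient of performance is COP_R = T_C/(T_H − T_C) = 267.15/38.78 = 6.8893.
W = Q_C/COP_R = 2430/6.8893 = 353 J.

W_in ≈ 353 J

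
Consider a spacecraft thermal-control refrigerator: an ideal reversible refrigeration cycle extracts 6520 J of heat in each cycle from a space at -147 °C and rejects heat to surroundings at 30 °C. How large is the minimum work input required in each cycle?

W_in ≈ 9150 J

T_H = 30 °C → 30 + 273.15 = 303.15 K.
T_C = -147 °C → -147 + 273.15 = 126.15 K.
For a reversible refrigerator, COP_R = T_C/(T_H − T_C) = 126.15/177.00 = 0.7127.
W = Q_C/COP_R = 6520/0.7127 = 9150 J.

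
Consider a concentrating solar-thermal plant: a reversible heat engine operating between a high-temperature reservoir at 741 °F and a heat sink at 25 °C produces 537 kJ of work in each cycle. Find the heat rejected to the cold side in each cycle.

T_H = 741 °F → (741 − 32) × 5/9 = 393.89 °C = 667.04 K.
T_C = 25 °C → 25 + 273.15 = 298.15 K.
η_rev = 1 − T_C/T_H = 1 − 298.15/667.04 = 0.5530.
Since Q_C/Q_H = T_C/T_H and Q_H = W/η, Q_C = W·T_C/(T_H − T_C) = 537 × 298.15/368.89 = 434.0 kJ.

Q_C ≈ 434.0 kJ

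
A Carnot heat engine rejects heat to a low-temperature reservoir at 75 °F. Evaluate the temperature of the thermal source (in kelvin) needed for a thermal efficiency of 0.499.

T_C = 75 °F → (75 − 32) × 5/9 = 23.89 °C = 297.04 K.
From η = 1 − T_C/T_H, solving for T_H gives T_H = T_C/(1 − η) = 297.04/(1 − 0.499) = 592.9 K.

T_H ≈ 592.9 K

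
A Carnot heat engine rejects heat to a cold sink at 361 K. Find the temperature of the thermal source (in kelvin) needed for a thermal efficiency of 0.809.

T_H ≈ 1890 K

From η = 1 − T_C/T_H, solving for T_H gives T_H = T_C/(1 − η) = 361.00/(1 − 0.809) = 1890 K.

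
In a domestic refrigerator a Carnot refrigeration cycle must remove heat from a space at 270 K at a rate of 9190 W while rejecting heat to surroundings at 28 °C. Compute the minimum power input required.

Ẇ_in ≈ 1060 W

T_H = 28 °C → 28 + 273.15 = 301.15 K.
For a reversible refrigerator, COP_R = T_C/(T_H − T_C) = 270.00/31.15 = 8.6677.
W = Q_C/COP_R = 9190/8.6677 = 1060 W.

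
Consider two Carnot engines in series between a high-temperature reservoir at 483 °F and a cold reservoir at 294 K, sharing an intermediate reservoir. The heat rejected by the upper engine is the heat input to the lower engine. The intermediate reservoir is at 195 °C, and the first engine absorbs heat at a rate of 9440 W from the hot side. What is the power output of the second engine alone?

T_H = 483 °F → (483 − 32) × 5/9 = 250.56 °C = 523.71 K.
T_m = 195 °C → 195 + 273.15 = 468.15 K.
Heat entering the second stage: Q_m = Q_H·(T_m/T_H) = 9440 × 468.15/523.71 = 8440 W.
Second-stage efficiency η₂ = 1 − T_C/T_m = 1 − 294.00/468.15 = 0.3720, so W₂ = η₂·Q_m = 3140 W.

Ẇ₂ ≈ 3140 W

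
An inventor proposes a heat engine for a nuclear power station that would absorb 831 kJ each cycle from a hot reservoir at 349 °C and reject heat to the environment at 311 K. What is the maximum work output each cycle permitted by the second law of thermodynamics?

W_max ≈ 416 kJ

T_H = 349 °C → 349 + 273.15 = 622.15 K.
The second-law ceiling is the Carnot efficiency, η_max = 1 − T_C/T_H = 1 − 311.00/622.15 = 0.5001.
W_max = η_max · Q_H = 0.5001 × 831 = 416 kJ.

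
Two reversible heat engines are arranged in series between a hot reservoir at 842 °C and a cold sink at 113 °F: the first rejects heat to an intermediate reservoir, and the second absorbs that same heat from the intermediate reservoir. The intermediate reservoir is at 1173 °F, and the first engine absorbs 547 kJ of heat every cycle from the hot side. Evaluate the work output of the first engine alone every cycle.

T_H = 842 °C → 842 + 273.15 = 1115.15 K.
T_C = 113 °F → (113 − 32) × 5/9 = 45.00 °C = 318.15 K.
T_m = 1173 °F → (1173 − 32) × 5/9 = 633.89 °C = 907.04 K.
First-stage efficiency η₁ = 1 − T_m/T_H = 1 − 907.04/1115.15 = 0.1866.
W₁ = η₁·Q_H = 0.1866 × 547 = 102.1 kJ.

W₁ ≈ 102.1 kJ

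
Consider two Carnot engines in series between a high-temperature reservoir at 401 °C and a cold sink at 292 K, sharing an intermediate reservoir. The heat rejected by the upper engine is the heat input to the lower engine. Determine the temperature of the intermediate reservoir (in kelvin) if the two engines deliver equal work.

T_H = 401 °C → 401 + 273.15 = 674.15 K.
For reversible stages Q_m = Q_H·(T_m/T_H). Setting W₁ = Q_H(1 − T_m/T_H) equal to W₂ = Q_m(1 − T_C/T_m) = Q_H·(T_m − T_C)/T_H gives T_H − T_m = T_m − T_C, so T_m = (T_H + T_C)/2 = (674.15 + 292.00)/2 = 483 K.

T_m ≈ 483 K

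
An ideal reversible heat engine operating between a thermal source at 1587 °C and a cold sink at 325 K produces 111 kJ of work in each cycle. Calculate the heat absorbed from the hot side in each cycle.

T_H = 1587 °C → 1587 + 273.15 = 1860.15 K.
The Carnot efficiency is η = 1 − T_C/T_H = 1 − 325.00/1860.15 = 0.8253.
Q_H = W/η = 111/0.8253 = 134 kJ.

Q_H ≈ 134 kJ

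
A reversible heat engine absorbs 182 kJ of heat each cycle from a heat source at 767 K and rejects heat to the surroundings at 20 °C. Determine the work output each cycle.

T_C = 20 °C → 20 + 273.15 = 293.15 K.
Since the cycle is reversible, η = 1 − T_C/T_H = 1 − 293.15/767.00 = 0.6178.
W = η·Q_H = 0.6178 × 182 = 112 kJ.

W ≈ 112 kJ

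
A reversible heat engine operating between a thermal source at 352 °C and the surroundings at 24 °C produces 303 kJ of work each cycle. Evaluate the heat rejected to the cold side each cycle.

Q_C ≈ 274.5 kJ

T_H = 352 °C → 352 + 273.15 = 625.15 K.
T_C = 24 °C → 24 + 273.15 = 297.15 K.
For a reversible engine, η = 1 − T_C/T_H = 1 − 297.15/625.15 = 0.5247.
Since Q_C/Q_H = T_C/T_H and Q_H = W/η, Q_C = W·T_C/(T_H − T_C) = 303 × 297.15/328.00 = 274.5 kJ.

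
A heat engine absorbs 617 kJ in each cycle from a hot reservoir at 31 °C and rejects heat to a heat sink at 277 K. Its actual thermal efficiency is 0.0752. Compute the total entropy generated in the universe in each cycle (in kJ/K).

T_H = 31 °C → 31 + 273.15 = 304.15 K.
W = η·Q_H = 0.0752 × 617 = 46.40 kJ, so Q_C = Q_H − W = 570.6 kJ.
Reservoir entropy changes: ΔS_H = −Q_H/T_H = −617/304.15 = -2.029 kJ/K and ΔS_C = +Q_C/T_C = 570.6/277.00 = 2.060 kJ/K.
ΔS_univ = −Q_H/T_H + Q_C/T_C = 0.0313 kJ/K (> 0, since η = 0.0752 < η_Carnot = 0.089).

ΔS_univ ≈ 0.0313 kJ/K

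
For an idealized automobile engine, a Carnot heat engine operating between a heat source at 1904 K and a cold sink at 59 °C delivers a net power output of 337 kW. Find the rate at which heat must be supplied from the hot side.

T_C = 59 °C → 59 + 273.15 = 332.15 K.
η_rev = 1 − T_C/T_H = 1 − 332.15/1904.00 = 0.8256.
Q_H = W/η = 337/0.8256 = 408 kW.

Q̇_H ≈ 408 kW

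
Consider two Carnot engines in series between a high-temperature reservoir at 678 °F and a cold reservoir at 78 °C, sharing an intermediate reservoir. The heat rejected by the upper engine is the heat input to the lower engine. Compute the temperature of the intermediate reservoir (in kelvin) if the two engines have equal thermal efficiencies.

T_H = 678 °F → (678 − 32) × 5/9 = 358.89 °C = 632.04 K.
T_C = 78 °C → 78 + 273.15 = 351.15 K.
Equal efficiencies require 1 − T_m/T_H = 1 − T_C/T_m, i.e. T_m/T_H = T_C/T_m, so T_m = √(T_H·T_C) = √(632.04 × 351.15) = 471 K.

T_m ≈ 471 K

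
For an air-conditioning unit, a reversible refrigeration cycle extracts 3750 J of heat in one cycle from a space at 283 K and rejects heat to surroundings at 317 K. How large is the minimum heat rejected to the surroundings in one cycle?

Q_H ≈ 4200 J

For a reversible cycle Q_H/Q_C = T_H/T_C, so Q_H = Q_C·T_H/T_C = 3750 × 317.00/283.00 = 4200 J.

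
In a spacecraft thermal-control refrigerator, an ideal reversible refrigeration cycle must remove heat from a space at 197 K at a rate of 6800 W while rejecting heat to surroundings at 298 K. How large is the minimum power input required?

Ẇ_in ≈ 3490 W

Carnot COP: COP_R = T_C/(T_H − T_C) = 197.00/101.00 = 1.9505.
W = Q_C/COP_R = 6800/1.9505 = 3490 W.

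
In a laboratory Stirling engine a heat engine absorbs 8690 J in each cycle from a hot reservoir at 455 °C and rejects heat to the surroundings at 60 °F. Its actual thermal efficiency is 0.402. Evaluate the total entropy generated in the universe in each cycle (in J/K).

T_H = 455 °C → 455 + 273.15 = 728.15 K.
T_C = 60 °F → (60 − 32) × 5/9 = 15.56 °C = 288.71 K.
W = η·Q_H = 0.402 × 8690 = 3493 J, so Q_C = Q_H − W = 5197 J.
Entropy balance on the reservoirs: −Q_H/T_H = -11.93 J/K, +Q_C/T_C = 18.00 J/K.
ΔS_univ = −Q_H/T_H + Q_C/T_C = 6.07 J/K (> 0, since η = 0.402 < η_Carnot = 0.604).

ΔS_univ ≈ 6.07 J/K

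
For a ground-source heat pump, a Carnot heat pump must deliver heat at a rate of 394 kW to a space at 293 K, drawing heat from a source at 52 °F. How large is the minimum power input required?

Ẇ_in ≈ 11.8 kW

T_C = 52 °F → (52 − 32) × 5/9 = 11.11 °C = 284.26 K.
Reversible heating COP: COP_HP = T_H/(T_H − T_C) = 293.00/8.74 = 33.5283.
W = Q_H/COP_HP = 394/33.5283 = 11.8 kW.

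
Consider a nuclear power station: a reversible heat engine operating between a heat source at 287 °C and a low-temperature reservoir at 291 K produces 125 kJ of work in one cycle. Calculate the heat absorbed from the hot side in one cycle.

T_H = 287 °C → 287 + 273.15 = 560.15 K.
Since the cycle is reversible, η = 1 − T_C/T_H = 1 − 291.00/560.15 = 0.4805.
Q_H = W/η = 125/0.4805 = 260 kJ.

Q_H ≈ 260 kJ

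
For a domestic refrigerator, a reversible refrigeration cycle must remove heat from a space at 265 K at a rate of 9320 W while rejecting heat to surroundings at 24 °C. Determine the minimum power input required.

T_H = 24 °C → 24 + 273.15 = 297.15 K.
For a reversible refrigerator, COP_R = T_C/(T_H − T_C) = 265.00/32.15 = 8.2426.
W = Q_C/COP_R = 9320/8.2426 = 1131 W.

Ẇ_in ≈ 1131 W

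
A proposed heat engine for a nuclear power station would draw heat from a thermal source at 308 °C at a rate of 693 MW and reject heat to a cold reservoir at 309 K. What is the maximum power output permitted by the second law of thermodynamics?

T_H = 308 °C → 308 + 273.15 = 581.15 K.
The upper bound on efficiency is η_max = 1 − T_C/T_H = 1 − 309.00/581.15 = 0.4683.
W_max = η_max · Q_H = 0.4683 × 693 = 325 MW.

Ẇ_max ≈ 325 MW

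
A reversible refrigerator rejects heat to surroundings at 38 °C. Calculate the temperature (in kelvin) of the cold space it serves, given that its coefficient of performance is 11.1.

T_C ≈ 285.4 K

T_H = 38 °C → 38 + 273.15 = 311.15 K.
COP_R = T_C/(T_H − T_C) ⇒ T_C = T_H·COP_R/(1 + COP_R) = 311.15 × 11.1/(1 + 11.1) = 285.4 K.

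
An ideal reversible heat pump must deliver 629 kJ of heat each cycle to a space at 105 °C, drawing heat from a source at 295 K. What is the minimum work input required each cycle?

W_in ≈ 138 kJ

T_H = 105 °C → 105 + 273.15 = 378.15 K.
The Carnot heat-pump COP is COP_HP = T_H/(T_H − T_C) = 378.15/83.15 = 4.5478.
W = Q_H/COP_HP = 629/4.5478 = 138 kJ.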